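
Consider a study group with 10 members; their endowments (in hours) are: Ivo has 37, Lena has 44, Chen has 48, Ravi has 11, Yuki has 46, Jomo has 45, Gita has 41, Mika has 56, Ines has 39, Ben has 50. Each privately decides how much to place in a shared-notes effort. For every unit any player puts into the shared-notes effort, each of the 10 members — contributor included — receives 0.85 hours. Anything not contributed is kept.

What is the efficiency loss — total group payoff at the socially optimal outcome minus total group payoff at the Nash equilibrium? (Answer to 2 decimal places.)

The private return per contributed unit is 0.85 < 1 for everyone, so the Nash equilibrium is zero contribution and the group total is Σ E_j = 37 + 44 + 48 + 11 + 46 + 45 + 41 + 56 + 39 + 50 = 417.
Each contributed unit returns 8.500 to the group, so the social optimum is full contribution by everyone: group total = 8.500 × 417 = 3544.50.
Efficiency loss = (8.500 − 1) × 417 = 3127.50.

3127.50 hours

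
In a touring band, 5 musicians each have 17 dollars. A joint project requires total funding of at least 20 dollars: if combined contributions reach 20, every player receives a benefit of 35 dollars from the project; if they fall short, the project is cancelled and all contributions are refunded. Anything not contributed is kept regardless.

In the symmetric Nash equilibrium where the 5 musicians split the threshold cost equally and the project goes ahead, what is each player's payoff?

48 dollars

Equal share of the threshold: 20/5 = 4.
At this profile no one gains by cutting their contribution: any cut drops the total below 20, the project is cancelled, contributions are refunded, and the deviator ends with 17, which is less than 17 − 4 + 35 = 48. Contributing more than 4 just wastes the excess. So contributing exactly 4 is a best response.
Each player's payoff: 17 − 4 + 35 = 48.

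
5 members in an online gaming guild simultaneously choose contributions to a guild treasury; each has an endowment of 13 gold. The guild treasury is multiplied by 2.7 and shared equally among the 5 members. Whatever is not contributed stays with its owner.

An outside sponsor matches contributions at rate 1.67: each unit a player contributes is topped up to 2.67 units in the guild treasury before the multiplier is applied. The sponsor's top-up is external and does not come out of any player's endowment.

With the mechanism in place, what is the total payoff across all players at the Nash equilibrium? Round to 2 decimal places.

468.59 gold

With the mechanism, a contributed unit returns 2.7 × 2.67 / 5 = 1.4418 per unit of net cost to the contributor — now above 1 — so contributing fully is weakly dominant for every player.
So the Nash equilibrium is full contribution by all 5; the group earns 2.7 × 2.67 × 65 = 468.59.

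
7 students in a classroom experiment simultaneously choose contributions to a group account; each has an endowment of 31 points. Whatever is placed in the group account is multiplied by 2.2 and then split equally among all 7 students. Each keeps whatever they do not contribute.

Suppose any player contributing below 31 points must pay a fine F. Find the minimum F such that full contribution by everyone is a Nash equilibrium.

21.26 points

Given the others contribute fully, the best deviation is to contribute 0 (any partial contribution still incurs the fine and gives up units whose private return 0.3143 is below 1).
Deviating from 31 to 0 saves 31 points but forfeits the deviator's share of the drop in the group account: 2.2/7 × 31 = 9.74.
So the deviation gain is 31 − 9.74 = 21.26, and the fine must be at least 21.26 points to wipe it out.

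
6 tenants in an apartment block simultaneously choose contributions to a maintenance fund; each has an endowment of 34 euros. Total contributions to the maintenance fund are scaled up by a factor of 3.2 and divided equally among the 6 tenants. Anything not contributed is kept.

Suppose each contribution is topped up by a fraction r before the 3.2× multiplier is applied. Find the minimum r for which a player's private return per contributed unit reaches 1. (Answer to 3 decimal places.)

0.875

With matching at rate r, one contributed unit becomes (1 + r) in the maintenance fund and returns 3.2 × (1 + r) / 6 to the contributor.
Setting this equal to 1: 1 + r = 6/3.2 = 1.8750.
So the minimum matching rate is r = 1.8750 − 1 = 0.875.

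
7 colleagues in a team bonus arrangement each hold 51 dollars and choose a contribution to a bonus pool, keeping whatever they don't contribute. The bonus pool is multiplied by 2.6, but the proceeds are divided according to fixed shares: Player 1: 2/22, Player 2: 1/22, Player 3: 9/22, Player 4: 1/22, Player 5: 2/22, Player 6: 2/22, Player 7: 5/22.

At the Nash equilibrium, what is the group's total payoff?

A player with share s gets back 2.6·s per unit contributed, so full contribution is dominant for anyone with s > 1/2.6 = 0.3846 and zero contribution is dominant for anyone below.
The only share above 0.3846 is Player 3's 9/22, contributing 51; the remaining 6 contribute 0. Total contributed: 51.
The bonus pool pays out 2.6 × 51 = 132.60 in total (split across the unequal shares, but the aggregate is all that matters for the group sum).
The 6 free-riders keep 51 each, adding 306. Group total = 306 + 132.60 = 438.60.

438.60 dollars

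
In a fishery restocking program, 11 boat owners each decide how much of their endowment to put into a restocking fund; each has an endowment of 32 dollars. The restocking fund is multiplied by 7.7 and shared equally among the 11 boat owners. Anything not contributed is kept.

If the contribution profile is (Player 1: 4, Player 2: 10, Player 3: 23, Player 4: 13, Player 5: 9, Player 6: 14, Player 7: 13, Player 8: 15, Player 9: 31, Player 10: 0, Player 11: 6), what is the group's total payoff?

Total contributed: 4 + 10 + 23 + 13 + 9 + 14 + 13 + 15 + 31 + 0 + 6 = 138; total kept: 11 × 32 − 138 = 214.
The restocking fund pays out 7.7 × 138 = 1062.60 in aggregate.
Group total = 214 + 1062.60 = 1276.60.

1276.60 dollars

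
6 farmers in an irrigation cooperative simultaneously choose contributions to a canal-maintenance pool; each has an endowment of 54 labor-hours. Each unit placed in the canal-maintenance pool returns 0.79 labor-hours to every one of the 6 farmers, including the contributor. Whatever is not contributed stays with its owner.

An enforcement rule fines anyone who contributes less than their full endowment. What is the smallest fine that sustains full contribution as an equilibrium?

Given the others contribute fully, the best deviation is to contribute 0 (any partial contribution still incurs the fine and gives up units whose private return 0.79 is below 1).
Deviating from 54 to 0 saves 54 labor-hours but forfeits the deviator's share of the drop in the canal-maintenance pool: 0.79 × 54 = 42.66.
So the deviation gain is 54 − 42.66 = 11.34, and the fine must be at least 11.34 labor-hours to wipe it out.

11.34 labor-hours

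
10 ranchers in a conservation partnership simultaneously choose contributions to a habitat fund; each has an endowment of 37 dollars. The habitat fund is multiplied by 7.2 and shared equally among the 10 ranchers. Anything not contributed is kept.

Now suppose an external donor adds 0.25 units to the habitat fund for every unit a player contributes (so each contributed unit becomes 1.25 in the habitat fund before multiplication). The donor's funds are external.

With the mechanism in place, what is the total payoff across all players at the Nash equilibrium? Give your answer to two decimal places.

370.00 dollars

The effective private return is 7.2 × 1.25 / 10 = 0.9000, which is still under 1, so the mechanism doesn't change anyone's dominant strategy: zero contribution.
At the Nash equilibrium no one contributes; group total payoff = 10 × 37 = 370.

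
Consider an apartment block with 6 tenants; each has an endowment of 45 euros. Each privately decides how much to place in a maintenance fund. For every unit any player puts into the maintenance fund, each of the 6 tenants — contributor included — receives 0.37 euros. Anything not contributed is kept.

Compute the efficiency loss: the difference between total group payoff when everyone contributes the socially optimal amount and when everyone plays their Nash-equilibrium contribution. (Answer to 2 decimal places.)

329.40 euros

The private return per contributed unit is 0.37 < 1, so contributing 0 is dominant for every player. At the Nash equilibrium everyone keeps their 45, and the group total is 6 × 45 = 270.
Each contributed unit returns 2.220 to the group as a whole (0.37 to each of 6 players), which exceeds 1, so the social optimum is full contribution: group total = 2.220 × 270 = 599.40.
Efficiency loss = 599.40 − 270 = 329.40.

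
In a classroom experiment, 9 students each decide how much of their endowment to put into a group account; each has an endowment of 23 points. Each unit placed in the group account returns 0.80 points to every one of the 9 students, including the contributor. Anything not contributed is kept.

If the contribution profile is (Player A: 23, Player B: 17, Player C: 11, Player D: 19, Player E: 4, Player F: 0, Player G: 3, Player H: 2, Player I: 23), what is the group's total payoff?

Total contributed: 23 + 17 + 11 + 19 + 4 + 0 + 3 + 2 + 23 = 102; total kept: 9 × 23 − 102 = 105.
The group account pays out 0.80 × 9 × 102 = 734.40 in aggregate.
Group total = 105 + 734.40 = 839.40.

839.40 points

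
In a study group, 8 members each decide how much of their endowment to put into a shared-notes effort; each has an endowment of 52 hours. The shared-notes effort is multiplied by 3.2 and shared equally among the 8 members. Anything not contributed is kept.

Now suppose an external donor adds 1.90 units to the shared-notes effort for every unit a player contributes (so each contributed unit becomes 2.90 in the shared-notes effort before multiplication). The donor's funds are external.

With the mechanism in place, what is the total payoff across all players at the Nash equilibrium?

Under the mechanism each unit contributed yields 3.2 × 2.90 / 8 = 1.1600 back to its contributor per unit of net cost, which exceeds 1, making full contribution the dominant choice for everyone.
So the Nash equilibrium is full contribution by all 8; the group earns 3.2 × 2.90 × 416 = 3860.48.

3860.48 hours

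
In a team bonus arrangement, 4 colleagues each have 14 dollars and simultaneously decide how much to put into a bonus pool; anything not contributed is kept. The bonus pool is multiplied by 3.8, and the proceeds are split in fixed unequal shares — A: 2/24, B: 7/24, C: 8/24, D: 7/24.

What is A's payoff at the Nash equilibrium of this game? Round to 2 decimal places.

For player j, contributing a unit is worthwhile iff 3.8 × (j's share) ≥ 1, i.e. iff j's share is at least 0.2632.
The shares above 0.2632 belong to B, C and D, contributing 14 each; the remaining 1 contribute 0. Total contributed: 42.
A keeps 14 and receives 3.8 × 42 × 2/24 = 13.30 from the bonus pool, for a payoff of 27.30.

27.30 dollars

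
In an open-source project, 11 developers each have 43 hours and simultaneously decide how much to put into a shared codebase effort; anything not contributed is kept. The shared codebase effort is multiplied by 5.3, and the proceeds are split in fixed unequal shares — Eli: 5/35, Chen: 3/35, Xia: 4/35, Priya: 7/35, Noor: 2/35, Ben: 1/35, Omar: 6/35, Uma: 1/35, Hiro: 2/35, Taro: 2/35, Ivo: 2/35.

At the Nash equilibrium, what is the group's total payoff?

657.90 hours

For player j, contributing a unit is worthwhile iff 5.3 × (j's share) ≥ 1, i.e. iff j's share is at least 0.1887.
Only Priya (7/35) clears that bar, contributing 43; the remaining 10 contribute 0. Total contributed: 43.
The shared codebase effort pays out 5.3 × 43 = 227.90 in total (split across the unequal shares, but the aggregate is all that matters for the group sum).
The 10 free-riders keep 43 each, adding 430. Group total = 430 + 227.90 = 657.90.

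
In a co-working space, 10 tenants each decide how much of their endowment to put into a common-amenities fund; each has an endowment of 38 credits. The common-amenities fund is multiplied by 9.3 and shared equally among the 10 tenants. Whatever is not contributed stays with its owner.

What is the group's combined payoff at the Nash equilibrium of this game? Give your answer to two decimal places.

Each contributed unit returns 9.3/10 = 0.9300 to its contributor — below 1 — so contributing 0 is dominant for every player. At the Nash equilibrium everyone keeps their 38, and the group total is 10 × 38 = 380.

380.00 credits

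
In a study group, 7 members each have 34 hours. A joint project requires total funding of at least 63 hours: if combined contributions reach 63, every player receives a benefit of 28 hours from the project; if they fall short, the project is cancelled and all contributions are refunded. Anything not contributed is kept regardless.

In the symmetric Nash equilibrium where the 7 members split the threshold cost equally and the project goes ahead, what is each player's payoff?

Equal share of the threshold: 63/7 = 9.
At this profile no one gains by cutting their contribution: any cut drops the total below 63, the project is cancelled, contributions are refunded, and the deviator ends with 34, which is less than 34 − 9 + 28 = 53. Contributing more than 9 just wastes the excess. So contributing exactly 9 is a best response.
Each player's payoff: 34 − 9 + 28 = 53.

53 hours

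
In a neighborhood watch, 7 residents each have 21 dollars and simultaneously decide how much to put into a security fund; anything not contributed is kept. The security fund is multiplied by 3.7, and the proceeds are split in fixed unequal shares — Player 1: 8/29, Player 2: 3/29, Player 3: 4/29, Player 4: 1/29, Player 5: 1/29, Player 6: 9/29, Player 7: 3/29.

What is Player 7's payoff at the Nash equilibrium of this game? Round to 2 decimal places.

A player with share s gets back 3.7·s per unit contributed, so full contribution is dominant for anyone with s > 1/3.7 = 0.2703 and zero contribution is dominant for anyone below.
The shares above 0.2703 belong to Player 1 and Player 6, contributing 21 each; the remaining 5 contribute 0. Total contributed: 42.
Player 7 keeps 21 and receives 3.7 × 42 × 3/29 = 16.08 from the security fund, for a payoff of 37.08.

37.08 dollars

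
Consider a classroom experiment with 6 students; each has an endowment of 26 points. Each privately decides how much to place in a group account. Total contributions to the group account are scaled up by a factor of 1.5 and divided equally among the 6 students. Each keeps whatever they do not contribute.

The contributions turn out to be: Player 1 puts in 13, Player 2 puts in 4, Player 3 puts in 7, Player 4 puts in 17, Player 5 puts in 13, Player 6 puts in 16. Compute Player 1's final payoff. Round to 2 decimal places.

Total contributed: 13 + 4 + 7 + 17 + 13 + 16 = 70.
Each receives 1.5 × 70 / 6 = 17.50 from the group account.
Player 1 keeps 26 − 13 = 13, so Player 1's payoff is 13 + 17.50 = 30.50.

30.50 points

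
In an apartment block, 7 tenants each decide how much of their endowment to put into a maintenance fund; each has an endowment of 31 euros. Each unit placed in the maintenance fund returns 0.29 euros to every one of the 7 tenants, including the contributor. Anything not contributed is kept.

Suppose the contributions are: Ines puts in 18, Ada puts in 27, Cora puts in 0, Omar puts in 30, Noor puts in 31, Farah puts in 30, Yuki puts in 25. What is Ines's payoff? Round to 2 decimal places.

59.69 euros

Total contributed: 18 + 27 + 0 + 30 + 31 + 30 + 25 = 161.
Each receives 0.29 × 161 = 46.69 from the maintenance fund.
Ines keeps 31 − 18 = 13, so Ines's payoff is 13 + 46.69 = 59.69.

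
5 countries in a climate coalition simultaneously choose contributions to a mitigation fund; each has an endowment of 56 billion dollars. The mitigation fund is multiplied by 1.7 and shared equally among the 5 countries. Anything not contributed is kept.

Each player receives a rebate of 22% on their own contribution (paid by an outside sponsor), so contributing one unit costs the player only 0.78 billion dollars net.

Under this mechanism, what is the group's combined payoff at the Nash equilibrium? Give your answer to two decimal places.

280.00 billion dollars

Even with the mechanism, each unit contributed returns only (1.7/5) / 0.78 = 0.4359 per unit of net cost, so contributing nothing is still dominant.
At the Nash equilibrium no one contributes; group total payoff = 5 × 56 = 280.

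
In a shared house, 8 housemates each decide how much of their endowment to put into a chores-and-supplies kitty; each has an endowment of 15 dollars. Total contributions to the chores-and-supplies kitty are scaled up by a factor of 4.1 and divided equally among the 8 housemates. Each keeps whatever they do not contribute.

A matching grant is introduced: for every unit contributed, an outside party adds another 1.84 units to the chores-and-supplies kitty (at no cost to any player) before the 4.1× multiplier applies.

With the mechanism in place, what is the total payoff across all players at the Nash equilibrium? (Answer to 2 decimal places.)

1397.28 dollars

Under the mechanism each unit contributed yields 4.1 × 2.84 / 8 = 1.4555 back to its contributor per unit of net cost, which exceeds 1, making full contribution the dominant choice for everyone.
So the Nash equilibrium is full contribution by all 8; the group earns 4.1 × 2.84 × 120 = 1397.28.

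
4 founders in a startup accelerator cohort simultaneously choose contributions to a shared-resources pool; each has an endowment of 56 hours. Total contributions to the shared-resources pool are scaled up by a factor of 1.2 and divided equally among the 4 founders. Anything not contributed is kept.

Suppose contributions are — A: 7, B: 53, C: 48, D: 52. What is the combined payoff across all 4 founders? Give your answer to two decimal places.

256.00 hours

Total contributed: 7 + 53 + 48 + 52 = 160; total kept: 4 × 56 − 160 = 64.
The shared-resources pool pays out 1.2 × 160 = 192.00 in aggregate.
Group total = 64 + 192.00 = 256.00.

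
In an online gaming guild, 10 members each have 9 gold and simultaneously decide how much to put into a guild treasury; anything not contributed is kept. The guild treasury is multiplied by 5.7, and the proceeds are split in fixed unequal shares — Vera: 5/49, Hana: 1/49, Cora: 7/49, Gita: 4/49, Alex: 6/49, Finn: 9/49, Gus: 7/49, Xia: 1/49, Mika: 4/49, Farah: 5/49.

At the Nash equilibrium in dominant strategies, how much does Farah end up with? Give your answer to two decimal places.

14.23 gold

Player j's private return per contributed unit is 5.7 × (j's share). Contributing is weakly dominant for j when that share is at least 1/5.7 = 0.1754, and contributing 0 is dominant otherwise.
Finn alone (share 9/49) is above the threshold, contributing 9; the remaining 9 contribute 0. Total contributed: 9.
Farah keeps 9 and receives 5.7 × 9 × 5/49 = 5.23 from the guild treasury, for a payoff of 14.23.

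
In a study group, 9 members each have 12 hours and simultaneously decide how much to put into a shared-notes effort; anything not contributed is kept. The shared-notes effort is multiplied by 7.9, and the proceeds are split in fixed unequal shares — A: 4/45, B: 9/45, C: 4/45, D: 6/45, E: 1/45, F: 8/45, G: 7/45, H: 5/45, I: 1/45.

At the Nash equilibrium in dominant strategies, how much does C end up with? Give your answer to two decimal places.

Each unit j contributes comes back to j as 7.9 × (j's share), so j prefers to contribute only if that share exceeds 1/7.9 = 0.1266; otherwise keeping the unit dominates.
B, D, F and G clear that bar, contributing 12 each; the remaining 5 contribute 0. Total contributed: 48.
C keeps 12 and receives 7.9 × 48 × 4/45 = 33.71 from the shared-notes effort, for a payoff of 45.71.

45.71 hours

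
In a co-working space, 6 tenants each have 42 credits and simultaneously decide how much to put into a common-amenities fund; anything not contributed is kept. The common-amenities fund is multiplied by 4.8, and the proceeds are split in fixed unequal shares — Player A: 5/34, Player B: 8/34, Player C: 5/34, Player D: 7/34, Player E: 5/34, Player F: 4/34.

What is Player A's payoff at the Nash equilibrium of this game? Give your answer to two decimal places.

Each unit j contributes comes back to j as 4.8 × (j's share), so j prefers to contribute only if that share exceeds 1/4.8 = 0.2083; otherwise keeping the unit dominates.
The only share above 0.2083 is Player B's 8/34, contributing 42; the remaining 5 contribute 0. Total contributed: 42.
Player A keeps 42 and receives 4.8 × 42 × 5/34 = 29.65 from the common-amenities fund, for a payoff of 71.65.

71.65 credits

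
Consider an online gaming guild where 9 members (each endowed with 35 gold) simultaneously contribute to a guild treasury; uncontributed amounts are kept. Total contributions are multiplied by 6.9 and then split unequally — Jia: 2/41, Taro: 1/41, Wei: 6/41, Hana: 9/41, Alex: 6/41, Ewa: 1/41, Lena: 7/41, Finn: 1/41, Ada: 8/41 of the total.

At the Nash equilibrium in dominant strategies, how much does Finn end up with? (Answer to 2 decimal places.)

For player j, contributing a unit is worthwhile iff 6.9 × (j's share) ≥ 1, i.e. iff j's share is at least 0.1449.
Wei, Hana, Alex, Lena and Ada clear that bar, contributing 35 each; the remaining 4 contribute 0. Total contributed: 175.
Finn keeps 35 and receives 6.9 × 175 × 1/41 = 29.45 from the guild treasury, for a payoff of 64.45.

64.45 gold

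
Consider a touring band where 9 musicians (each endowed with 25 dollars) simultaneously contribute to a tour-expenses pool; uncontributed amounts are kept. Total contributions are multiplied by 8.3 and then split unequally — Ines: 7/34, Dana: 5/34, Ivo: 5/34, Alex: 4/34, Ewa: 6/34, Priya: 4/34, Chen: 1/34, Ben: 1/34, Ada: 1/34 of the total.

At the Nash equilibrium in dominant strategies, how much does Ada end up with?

For player j, contributing a unit is worthwhile iff 8.3 × (j's share) ≥ 1, i.e. iff j's share is at least 0.1205.
The shares above 0.1205 belong to Ines, Dana, Ivo and Ewa, contributing 25 each; the remaining 5 contribute 0. Total contributed: 100.
Ada keeps 25 and receives 8.3 × 100 × 1/34 = 24.41 from the tour-expenses pool, for a payoff of 49.41.

49.41 dollars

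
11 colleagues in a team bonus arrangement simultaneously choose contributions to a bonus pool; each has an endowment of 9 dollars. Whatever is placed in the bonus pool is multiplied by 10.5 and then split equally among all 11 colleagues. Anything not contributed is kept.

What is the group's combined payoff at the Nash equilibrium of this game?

99.00 dollars

Each contributed unit returns 10.5/11 = 0.9545 to its contributor — below 1 — so contributing 0 is dominant for every player. At the Nash equilibrium everyone keeps their 9, and the group total is 11 × 9 = 99.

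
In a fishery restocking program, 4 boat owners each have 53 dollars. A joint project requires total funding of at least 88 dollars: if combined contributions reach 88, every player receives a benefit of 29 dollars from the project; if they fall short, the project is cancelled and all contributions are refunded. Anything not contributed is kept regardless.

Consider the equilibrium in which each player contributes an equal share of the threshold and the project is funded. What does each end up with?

Equal share of the threshold: 88/4 = 22.
At this profile no one gains by cutting their contribution: any cut drops the total below 88, the project is cancelled, contributions are refunded, and the deviator ends with 53, which is less than 53 − 22 + 29 = 60. Contributing more than 22 just wastes the excess. So contributing exactly 22 is a best response.
Each player's payoff: 53 − 22 + 29 = 60.

60 dollars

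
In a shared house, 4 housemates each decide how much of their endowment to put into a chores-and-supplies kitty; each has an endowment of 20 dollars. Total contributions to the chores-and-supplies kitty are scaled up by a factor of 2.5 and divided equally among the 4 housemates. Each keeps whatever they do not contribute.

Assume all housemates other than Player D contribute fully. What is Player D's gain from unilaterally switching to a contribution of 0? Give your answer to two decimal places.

7.50 dollars

Switching from a contribution of 20 to 0 lets Player D keep an extra 20 dollars, but lowers the chores-and-supplies kitty by 20, which costs Player D their own share of that drop: 2.5/4 × 20 = 12.50.
Net gain = 20 − 12.50 = 7.50. The private return per contributed unit (0.6250) is below 1, so free-riding is indeed the best response regardless of what the others do.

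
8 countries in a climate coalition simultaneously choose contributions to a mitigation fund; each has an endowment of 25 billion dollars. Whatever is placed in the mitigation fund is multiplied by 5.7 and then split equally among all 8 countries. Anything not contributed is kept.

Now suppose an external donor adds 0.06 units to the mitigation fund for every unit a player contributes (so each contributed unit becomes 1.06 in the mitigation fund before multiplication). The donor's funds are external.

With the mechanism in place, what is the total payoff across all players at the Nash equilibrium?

200.00 billion dollars

Even with the mechanism, each unit contributed returns only 5.7 × 1.06 / 8 = 0.7553 per unit of net cost, so contributing nothing is still dominant.
Everyone keeps their endowment and the group total is 8 × 25 = 200.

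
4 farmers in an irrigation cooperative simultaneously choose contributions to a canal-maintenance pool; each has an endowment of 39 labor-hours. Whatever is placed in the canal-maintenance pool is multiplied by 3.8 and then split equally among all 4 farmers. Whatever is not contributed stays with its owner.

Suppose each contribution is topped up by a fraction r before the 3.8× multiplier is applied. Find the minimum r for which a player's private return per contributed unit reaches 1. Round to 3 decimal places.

With matching at rate r, one contributed unit becomes (1 + r) in the canal-maintenance pool and returns 3.8 × (1 + r) / 4 to the contributor.
Setting this equal to 1: 1 + r = 4/3.8 = 1.0526.
So the minimum matching rate is r = 1.0526 − 1 = 0.053.

0.053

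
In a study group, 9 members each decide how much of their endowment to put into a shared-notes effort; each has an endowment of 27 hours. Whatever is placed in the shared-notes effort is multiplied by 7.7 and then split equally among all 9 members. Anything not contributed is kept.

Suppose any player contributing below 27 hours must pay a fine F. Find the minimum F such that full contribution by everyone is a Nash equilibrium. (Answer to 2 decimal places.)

3.90 hours

Given the others contribute fully, the best deviation is to contribute 0 (any partial contribution still incurs the fine and gives up units whose private return 0.8556 is below 1).
Deviating from 27 to 0 saves 27 hours but forfeits the deviator's share of the drop in the shared-notes effort: 7.7/9 × 27 = 23.10.
So the deviation gain is 27 − 23.10 = 3.90, and the fine must be at least 3.90 hours to wipe it out.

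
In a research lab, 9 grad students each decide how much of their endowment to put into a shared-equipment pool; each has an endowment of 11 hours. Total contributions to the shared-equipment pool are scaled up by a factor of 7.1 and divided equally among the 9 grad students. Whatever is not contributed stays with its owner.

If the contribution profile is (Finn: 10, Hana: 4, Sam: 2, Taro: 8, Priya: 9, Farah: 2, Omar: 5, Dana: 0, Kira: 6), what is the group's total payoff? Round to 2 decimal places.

379.60 hours

Total contributed: 10 + 4 + 2 + 8 + 9 + 2 + 5 + 0 + 6 = 46; total kept: 9 × 11 − 46 = 53.
The shared-equipment pool pays out 7.1 × 46 = 326.60 in aggregate.
Group total = 53 + 326.60 = 379.60.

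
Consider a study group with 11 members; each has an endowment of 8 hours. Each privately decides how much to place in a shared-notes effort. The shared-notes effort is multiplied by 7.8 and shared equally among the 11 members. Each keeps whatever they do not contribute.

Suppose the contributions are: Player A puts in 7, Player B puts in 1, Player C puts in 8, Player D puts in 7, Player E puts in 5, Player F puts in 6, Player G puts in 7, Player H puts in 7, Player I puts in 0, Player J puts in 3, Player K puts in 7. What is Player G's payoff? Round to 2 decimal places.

Total contributed: 7 + 1 + 8 + 7 + 5 + 6 + 7 + 7 + 0 + 3 + 7 = 58.
Each receives 7.8 × 58 / 11 = 41.13 from the shared-notes effort.
Player G keeps 8 − 7 = 1, so Player G's payoff is 1 + 41.13 = 42.13.

42.13 hours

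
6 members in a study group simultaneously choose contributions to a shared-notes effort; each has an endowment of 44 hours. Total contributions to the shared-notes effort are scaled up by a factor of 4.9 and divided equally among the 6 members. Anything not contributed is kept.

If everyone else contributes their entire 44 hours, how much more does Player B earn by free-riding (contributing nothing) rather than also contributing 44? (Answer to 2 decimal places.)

Switching from a contribution of 44 to 0 lets Player B keep an extra 44 hours, but lowers the shared-notes effort by 44, which costs Player B their own share of that drop: 4.9/6 × 44 = 35.93.
Net gain = 44 − 35.93 = 8.07. The private return per contributed unit (0.8167) is below 1, so free-riding is indeed the best response regardless of what the others do.

8.07 hours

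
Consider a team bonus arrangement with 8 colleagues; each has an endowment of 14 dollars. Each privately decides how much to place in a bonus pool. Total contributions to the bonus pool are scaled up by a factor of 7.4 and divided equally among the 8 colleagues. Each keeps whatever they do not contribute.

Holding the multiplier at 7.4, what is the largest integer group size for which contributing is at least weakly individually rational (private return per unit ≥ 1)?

Private return per unit is 7.4/(group size), which is ≥ 1 whenever the group size is ≤ 7.4.
The largest such integer is 7.

7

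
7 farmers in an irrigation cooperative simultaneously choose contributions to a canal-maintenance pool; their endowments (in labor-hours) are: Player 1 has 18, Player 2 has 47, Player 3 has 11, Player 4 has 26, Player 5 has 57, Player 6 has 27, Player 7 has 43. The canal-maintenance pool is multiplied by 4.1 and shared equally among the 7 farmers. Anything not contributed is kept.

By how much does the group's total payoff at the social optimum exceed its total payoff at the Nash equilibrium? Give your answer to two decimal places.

The private return per contributed unit is 4.1/7 = 0.5857 < 1 for every player regardless of endowment, so the Nash equilibrium is zero contribution and the group total is Σ E_j = 18 + 47 + 11 + 26 + 57 + 27 + 43 = 229.
Each contributed unit returns 4.100 to the group, so the social optimum is full contribution by everyone: group total = 4.100 × 229 = 938.90.
Efficiency loss = (4.100 − 1) × 229 = 709.90.

709.90 labor-hours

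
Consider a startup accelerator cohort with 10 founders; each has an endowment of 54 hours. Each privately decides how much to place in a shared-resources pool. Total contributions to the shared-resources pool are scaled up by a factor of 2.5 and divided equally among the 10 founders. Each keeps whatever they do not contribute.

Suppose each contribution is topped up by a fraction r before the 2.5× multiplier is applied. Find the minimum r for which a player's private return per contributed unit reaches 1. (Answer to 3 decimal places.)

With matching at rate r, one contributed unit becomes (1 + r) in the shared-resources pool and returns 2.5 × (1 + r) / 10 to the contributor.
Setting this equal to 1: 1 + r = 10/2.5 = 4.0000.
So the minimum matching rate is r = 4.0000 − 1 = 3.000.

3.000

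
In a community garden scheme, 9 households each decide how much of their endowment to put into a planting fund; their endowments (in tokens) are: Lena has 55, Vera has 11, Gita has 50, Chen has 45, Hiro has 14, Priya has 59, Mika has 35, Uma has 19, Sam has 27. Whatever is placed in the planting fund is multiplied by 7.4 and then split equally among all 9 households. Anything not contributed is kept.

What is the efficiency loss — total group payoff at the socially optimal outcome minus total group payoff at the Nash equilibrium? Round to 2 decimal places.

2016.00 tokens

The private return per contributed unit is 7.4/9 = 0.8222 < 1 for every player regardless of endowment, so the Nash equilibrium is zero contribution and the group total is Σ E_j = 55 + 11 + 50 + 45 + 14 + 59 + 35 + 19 + 27 = 315.
Each contributed unit returns 7.400 to the group, so the social optimum is full contribution by everyone: group total = 7.400 × 315 = 2331.00.
Efficiency loss = (7.400 − 1) × 315 = 2016.00.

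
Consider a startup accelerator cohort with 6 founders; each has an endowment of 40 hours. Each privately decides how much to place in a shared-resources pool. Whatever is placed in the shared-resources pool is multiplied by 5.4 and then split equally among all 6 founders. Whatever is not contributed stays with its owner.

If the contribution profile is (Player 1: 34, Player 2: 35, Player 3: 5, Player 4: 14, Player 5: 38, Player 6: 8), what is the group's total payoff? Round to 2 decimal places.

Total contributed: 34 + 35 + 5 + 14 + 38 + 8 = 134; total kept: 6 × 40 − 134 = 106.
The shared-resources pool pays out 5.4 × 134 = 723.60 in aggregate.
Group total = 106 + 723.60 = 829.60.

829.60 hours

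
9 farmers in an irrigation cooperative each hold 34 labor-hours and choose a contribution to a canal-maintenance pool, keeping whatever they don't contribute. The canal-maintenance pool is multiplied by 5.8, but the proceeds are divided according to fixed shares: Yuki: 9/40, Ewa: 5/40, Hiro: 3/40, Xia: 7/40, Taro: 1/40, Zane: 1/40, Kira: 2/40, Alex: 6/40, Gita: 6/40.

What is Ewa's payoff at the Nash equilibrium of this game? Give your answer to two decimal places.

83.30 labor-hours

A player with share s gets back 5.8·s per unit contributed, so full contribution is dominant for anyone with s > 1/5.8 = 0.1724 and zero contribution is dominant for anyone below.
The shares above 0.1724 belong to Yuki and Xia, contributing 34 each; the remaining 7 contribute 0. Total contributed: 68.
Ewa keeps 34 and receives 5.8 × 68 × 5/40 = 49.30 from the canal-maintenance pool, for a payoff of 83.30.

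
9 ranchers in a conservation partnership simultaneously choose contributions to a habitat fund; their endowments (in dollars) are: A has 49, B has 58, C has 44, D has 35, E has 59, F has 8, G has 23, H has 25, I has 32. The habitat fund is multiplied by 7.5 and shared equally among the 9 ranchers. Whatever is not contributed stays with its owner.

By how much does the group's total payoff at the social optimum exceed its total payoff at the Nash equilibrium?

2164.50 dollars

The private return per contributed unit is 7.5/9 = 0.8333 < 1 for every player regardless of endowment, so the Nash equilibrium is zero contribution and the group total is Σ E_j = 49 + 58 + 44 + 35 + 59 + 8 + 23 + 25 + 32 = 333.
Each contributed unit returns 7.500 to the group, so the social optimum is full contribution by everyone: group total = 7.500 × 333 = 2497.50.
Efficiency loss = (7.500 − 1) × 333 = 2164.50.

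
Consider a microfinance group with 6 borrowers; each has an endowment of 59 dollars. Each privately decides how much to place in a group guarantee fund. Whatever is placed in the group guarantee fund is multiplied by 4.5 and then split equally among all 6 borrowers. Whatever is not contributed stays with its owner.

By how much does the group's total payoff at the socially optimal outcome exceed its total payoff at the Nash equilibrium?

Each contributed unit returns 4.5/6 = 0.7500 to its contributor — below 1 — so contributing 0 is dominant for every player. At the Nash equilibrium everyone keeps their 59, and the group total is 6 × 59 = 354.
Each contributed unit returns 4.500 to the group as a whole (0.7500 to each of 6 players), which exceeds 1, so the social optimum is full contribution: group total = 4.500 × 354 = 1593.00.
Efficiency loss = 1593.00 − 354 = 1239.00.

1239.00 dollars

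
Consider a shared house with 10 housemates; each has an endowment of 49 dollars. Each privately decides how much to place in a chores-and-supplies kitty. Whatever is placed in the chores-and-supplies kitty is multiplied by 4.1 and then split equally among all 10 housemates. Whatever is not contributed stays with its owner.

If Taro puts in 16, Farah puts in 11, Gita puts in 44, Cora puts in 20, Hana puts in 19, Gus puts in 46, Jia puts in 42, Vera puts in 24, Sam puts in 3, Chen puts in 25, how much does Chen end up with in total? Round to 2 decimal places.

126.50 dollars

Total contributed: 16 + 11 + 44 + 20 + 19 + 46 + 42 + 24 + 3 + 25 = 250.
Each receives 4.1 × 250 / 10 = 102.50 from the chores-and-supplies kitty.
Chen keeps 49 − 25 = 24, so Chen's payoff is 24 + 102.50 = 126.50.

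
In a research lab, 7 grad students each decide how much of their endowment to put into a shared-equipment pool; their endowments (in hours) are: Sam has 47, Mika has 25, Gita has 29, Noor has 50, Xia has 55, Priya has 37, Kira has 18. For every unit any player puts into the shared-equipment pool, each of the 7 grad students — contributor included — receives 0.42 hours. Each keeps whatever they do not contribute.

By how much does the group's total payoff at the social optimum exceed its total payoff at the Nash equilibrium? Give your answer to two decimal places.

506.34 hours

The private return per contributed unit is 0.42 < 1 for everyone, so the Nash equilibrium is zero contribution and the group total is Σ E_j = 47 + 25 + 29 + 50 + 55 + 37 + 18 = 261.
Each contributed unit returns 2.940 to the group, so the social optimum is full contribution by everyone: group total = 2.940 × 261 = 767.34.
Efficiency loss = (2.940 − 1) × 261 = 506.34.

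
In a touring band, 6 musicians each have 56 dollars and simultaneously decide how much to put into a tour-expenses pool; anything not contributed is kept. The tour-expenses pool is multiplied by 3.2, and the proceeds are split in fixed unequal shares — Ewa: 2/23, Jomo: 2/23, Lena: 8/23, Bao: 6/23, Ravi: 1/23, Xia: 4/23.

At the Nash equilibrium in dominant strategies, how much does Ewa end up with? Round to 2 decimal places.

For player j, contributing a unit is worthwhile iff 3.2 × (j's share) ≥ 1, i.e. iff j's share is at least 0.3125.
Lena alone (share 8/23) is above the threshold, contributing 56; the remaining 5 contribute 0. Total contributed: 56.
Ewa keeps 56 and receives 3.2 × 56 × 2/23 = 15.58 from the tour-expenses pool, for a payoff of 71.58.

71.58 dollars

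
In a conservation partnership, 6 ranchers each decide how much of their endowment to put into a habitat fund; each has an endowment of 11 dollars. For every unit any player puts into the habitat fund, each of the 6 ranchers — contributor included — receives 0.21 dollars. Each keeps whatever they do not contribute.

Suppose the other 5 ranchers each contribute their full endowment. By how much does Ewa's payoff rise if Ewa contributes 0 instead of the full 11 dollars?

8.69 dollars

Switching from a contribution of 11 to 0 lets Ewa keep an extra 11 dollars, but lowers the habitat fund by 11, which costs Ewa their own share of that drop: 0.21 × 11 = 2.31.
Net gain = 11 − 2.31 = 8.69. The private return per contributed unit (0.21) is below 1, so free-riding is indeed the best response regardless of what the others do.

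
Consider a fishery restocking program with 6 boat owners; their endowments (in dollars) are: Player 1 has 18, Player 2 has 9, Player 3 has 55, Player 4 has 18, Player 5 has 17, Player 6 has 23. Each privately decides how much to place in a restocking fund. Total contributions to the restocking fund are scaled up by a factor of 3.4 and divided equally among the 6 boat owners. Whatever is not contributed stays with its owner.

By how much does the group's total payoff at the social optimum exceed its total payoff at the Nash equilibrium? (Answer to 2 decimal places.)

336.00 dollars

The private return per contributed unit is 3.4/6 = 0.5667 < 1 for every player regardless of endowment, so the Nash equilibrium is zero contribution and the group total is Σ E_j = 18 + 9 + 55 + 18 + 17 + 23 = 140.
Each contributed unit returns 3.400 to the group, so the social optimum is full contribution by everyone: group total = 3.400 × 140 = 476.00.
Efficiency loss = (3.400 − 1) × 140 = 336.00.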